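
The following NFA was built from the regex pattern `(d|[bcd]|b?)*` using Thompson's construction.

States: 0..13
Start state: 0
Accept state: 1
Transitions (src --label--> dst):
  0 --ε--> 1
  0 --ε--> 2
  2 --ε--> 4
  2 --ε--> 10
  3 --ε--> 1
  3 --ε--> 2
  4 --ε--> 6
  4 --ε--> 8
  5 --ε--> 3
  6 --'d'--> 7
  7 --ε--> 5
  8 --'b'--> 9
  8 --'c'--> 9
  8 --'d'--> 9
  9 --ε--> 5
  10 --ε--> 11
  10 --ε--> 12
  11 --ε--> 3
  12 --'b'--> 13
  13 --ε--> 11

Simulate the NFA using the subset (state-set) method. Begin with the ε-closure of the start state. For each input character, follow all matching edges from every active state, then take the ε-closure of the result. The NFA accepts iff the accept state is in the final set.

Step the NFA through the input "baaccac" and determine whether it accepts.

Answer: REJECT

Derivation:
S₀ = ε-closure({0}) = {0,1,2,3,4,6,8,10,11,12}
'b' @ 1: {1,2,3,4,5,6,8,9,10,11,12,13}  ✓accept
'a' @ 2: {}  — no active states
rest 'accac' ignored (set empty)
end set {} — state 1 not in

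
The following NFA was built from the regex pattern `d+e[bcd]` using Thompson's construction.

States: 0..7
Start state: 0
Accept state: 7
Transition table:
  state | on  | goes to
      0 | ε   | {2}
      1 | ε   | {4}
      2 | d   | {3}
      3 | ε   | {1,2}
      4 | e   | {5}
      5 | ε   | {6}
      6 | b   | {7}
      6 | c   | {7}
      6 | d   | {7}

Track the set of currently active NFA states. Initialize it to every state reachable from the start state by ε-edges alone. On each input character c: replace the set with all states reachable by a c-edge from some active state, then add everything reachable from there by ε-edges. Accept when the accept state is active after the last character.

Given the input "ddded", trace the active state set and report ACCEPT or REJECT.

S₀ = ε-closure({0}) = {0,2}
'd' @ 1: {1,2,3,4}
'd' @ 2: {1,2,3,4}
'd' @ 3: {1,2,3,4}
'e' @ 4: {5,6}
'd' @ 5: {7}  (accept∈set)
after full input: {7}  (accept=7 in)

Answer: ACCEPT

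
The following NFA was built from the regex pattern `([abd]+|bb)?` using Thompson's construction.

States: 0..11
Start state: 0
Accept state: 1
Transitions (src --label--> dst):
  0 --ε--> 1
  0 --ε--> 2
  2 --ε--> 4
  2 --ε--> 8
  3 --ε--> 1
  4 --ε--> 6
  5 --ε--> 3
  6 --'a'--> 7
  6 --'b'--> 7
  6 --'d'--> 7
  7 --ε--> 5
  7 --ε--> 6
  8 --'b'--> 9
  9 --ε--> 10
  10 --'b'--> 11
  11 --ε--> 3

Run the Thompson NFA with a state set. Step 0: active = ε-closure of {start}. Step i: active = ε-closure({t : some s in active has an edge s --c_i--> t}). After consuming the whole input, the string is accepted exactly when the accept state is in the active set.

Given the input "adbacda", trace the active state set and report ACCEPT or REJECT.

Answer: REJECT

Derivation:
start: ε-closure({0}) = {0,1,2,4,6,8}
'a' @ 1: {1,3,5,6,7}  ✓accept
'd' @ 2: {1,3,5,6,7}  ✓accept
'b' @ 3: {1,3,5,6,7}  ✓accept
'a' @ 4: {1,3,5,6,7}  ✓accept
'c' @ 5: {}  — state set empty
rest 'da' ignored (set empty)
after full input: {}  (accept=1 not in)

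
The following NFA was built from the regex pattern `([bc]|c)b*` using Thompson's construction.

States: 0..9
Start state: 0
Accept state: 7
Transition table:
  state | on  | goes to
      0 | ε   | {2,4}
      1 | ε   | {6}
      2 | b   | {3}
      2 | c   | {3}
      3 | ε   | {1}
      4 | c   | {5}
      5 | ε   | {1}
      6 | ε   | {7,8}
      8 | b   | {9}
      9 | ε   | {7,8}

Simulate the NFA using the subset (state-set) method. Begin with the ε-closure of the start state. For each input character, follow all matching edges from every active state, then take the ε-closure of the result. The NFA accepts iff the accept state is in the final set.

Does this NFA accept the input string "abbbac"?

initial (ε-close {0}): {0,2,4}
'a' @ 1: {}  — state set empty
rest 'bbbac' ignored (set empty)
final: {}; accept 7 not in set

Answer: REJECT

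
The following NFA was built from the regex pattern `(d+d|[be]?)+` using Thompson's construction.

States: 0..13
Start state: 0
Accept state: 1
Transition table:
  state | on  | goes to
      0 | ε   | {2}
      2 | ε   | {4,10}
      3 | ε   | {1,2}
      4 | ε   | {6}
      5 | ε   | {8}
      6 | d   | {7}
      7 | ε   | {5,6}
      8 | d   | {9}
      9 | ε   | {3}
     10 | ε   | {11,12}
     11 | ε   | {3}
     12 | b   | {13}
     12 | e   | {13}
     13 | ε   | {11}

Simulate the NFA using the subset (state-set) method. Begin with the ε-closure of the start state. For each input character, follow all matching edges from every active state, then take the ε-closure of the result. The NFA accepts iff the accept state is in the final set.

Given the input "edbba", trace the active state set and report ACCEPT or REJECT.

initial (ε-close {0}): {0,1,2,3,4,6,10,11,12}
'e' @ 1: {1,2,3,4,6,10,11,12,13}  ✓accept
'd' @ 2: {5,6,7,8}
'b' @ 3: {}  — state set empty
rest 'ba' ignored (set empty)
after full input: {}  (accept=1 not in)

Answer: REJECT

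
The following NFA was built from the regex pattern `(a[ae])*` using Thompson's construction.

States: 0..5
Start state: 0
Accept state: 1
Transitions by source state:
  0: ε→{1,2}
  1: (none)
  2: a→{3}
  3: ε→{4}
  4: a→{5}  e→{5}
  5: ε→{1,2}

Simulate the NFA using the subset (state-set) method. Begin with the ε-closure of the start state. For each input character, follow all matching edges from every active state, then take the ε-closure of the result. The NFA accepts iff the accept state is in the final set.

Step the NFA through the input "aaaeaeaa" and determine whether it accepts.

start: ε-closure({0}) = {0,1,2}
'a' @ 1: {3,4}
'a' @ 2: {1,2,5}  ✓accept
'a' @ 3: {3,4}
'e' @ 4: {1,2,5}  ✓accept
'a' @ 5: {3,4}
'e' @ 6: {1,2,5}  ✓accept
'a' @ 7: {3,4}
'a' @ 8: {1,2,5}  ✓accept
end set {1,2,5} — state 1 in

Answer: ACCEPT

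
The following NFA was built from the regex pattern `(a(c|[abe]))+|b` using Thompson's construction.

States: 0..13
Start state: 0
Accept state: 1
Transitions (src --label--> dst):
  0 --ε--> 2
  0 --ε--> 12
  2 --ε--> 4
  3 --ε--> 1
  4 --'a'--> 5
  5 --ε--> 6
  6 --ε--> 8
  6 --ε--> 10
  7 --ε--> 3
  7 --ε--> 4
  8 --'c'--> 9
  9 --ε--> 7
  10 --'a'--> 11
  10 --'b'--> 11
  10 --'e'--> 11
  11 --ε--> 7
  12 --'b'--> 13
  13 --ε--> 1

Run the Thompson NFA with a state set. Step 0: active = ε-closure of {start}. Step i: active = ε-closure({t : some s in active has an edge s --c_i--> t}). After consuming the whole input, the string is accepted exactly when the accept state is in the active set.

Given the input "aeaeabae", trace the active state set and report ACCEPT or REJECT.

Answer: ACCEPT

Derivation:
initial (ε-close {0}): {0,2,4,12}
'a' @ 1: {5,6,8,10}
'e' @ 2: {1,3,4,7,11}  (accept∈set)
'a' @ 3: {5,6,8,10}
'e' @ 4: {1,3,4,7,11}  (accept∈set)
'a' @ 5: {5,6,8,10}
'b' @ 6: {1,3,4,7,11}  (accept∈set)
'a' @ 7: {5,6,8,10}
'e' @ 8: {1,3,4,7,11}  (accept∈set)
after full input: {1,3,4,7,11}  (accept=1 in)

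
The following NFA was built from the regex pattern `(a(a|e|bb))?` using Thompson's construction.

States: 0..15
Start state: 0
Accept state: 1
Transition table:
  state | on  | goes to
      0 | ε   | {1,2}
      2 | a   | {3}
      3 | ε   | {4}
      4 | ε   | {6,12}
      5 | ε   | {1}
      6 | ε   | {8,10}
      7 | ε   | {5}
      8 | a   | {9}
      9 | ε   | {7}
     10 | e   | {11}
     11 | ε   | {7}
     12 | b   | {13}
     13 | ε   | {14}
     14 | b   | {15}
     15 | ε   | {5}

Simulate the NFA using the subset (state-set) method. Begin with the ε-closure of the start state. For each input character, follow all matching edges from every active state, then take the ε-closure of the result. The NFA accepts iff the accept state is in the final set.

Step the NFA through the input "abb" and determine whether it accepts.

initial (ε-close {0}): {0,1,2}
'a' @ 1: {3,4,6,8,10,12}
'b' @ 2: {13,14}
'b' @ 3: {1,5,15}  (accept∈set)
final: {1,5,15}; accept 1 in set

Answer: ACCEPT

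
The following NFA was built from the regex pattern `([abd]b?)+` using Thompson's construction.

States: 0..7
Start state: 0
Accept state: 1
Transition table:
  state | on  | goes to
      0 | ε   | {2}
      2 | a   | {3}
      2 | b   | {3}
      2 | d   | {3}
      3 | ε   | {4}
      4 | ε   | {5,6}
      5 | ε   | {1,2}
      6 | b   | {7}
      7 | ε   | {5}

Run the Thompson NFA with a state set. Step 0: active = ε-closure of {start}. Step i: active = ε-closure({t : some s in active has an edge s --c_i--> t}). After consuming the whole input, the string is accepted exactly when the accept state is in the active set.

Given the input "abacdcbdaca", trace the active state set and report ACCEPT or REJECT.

S₀ = ε-closure({0}) = {0,2}
'a' @ 1: {1,2,3,4,5,6}  [accepting]
'b' @ 2: {1,2,3,4,5,6,7}  [accepting]
'a' @ 3: {1,2,3,4,5,6}  [accepting]
'c' @ 4: {}  — dead — no transitions
rest 'dcbdaca' ignored (set empty)
final: {}; accept 1 not in set

Answer: REJECT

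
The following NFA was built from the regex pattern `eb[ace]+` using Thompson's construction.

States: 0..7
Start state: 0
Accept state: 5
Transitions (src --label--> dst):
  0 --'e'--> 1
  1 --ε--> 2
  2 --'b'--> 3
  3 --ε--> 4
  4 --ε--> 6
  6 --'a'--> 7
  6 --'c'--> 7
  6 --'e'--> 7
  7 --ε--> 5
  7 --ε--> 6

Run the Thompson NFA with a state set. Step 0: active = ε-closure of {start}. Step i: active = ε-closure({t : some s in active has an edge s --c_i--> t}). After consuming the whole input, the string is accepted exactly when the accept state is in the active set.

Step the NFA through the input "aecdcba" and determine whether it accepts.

start: ε-closure({0}) = {0}
'a' @ 1: {}  — no active states
rest 'ecdcba' ignored (set empty)
end set {} — state 5 not in

Answer: REJECT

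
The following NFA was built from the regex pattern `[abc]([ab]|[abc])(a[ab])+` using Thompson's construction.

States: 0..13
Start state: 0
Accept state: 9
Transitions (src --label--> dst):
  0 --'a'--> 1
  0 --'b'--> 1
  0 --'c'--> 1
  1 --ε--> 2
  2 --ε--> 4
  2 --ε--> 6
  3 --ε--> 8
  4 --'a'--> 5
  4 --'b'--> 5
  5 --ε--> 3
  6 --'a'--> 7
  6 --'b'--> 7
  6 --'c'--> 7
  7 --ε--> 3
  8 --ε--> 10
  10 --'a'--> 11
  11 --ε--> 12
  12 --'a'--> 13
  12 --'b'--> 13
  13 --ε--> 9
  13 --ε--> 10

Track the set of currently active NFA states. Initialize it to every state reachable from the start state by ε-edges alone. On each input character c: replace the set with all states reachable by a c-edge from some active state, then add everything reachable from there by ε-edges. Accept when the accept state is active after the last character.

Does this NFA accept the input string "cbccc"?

start: ε-closure({0}) = {0}
'c' @ 1: {1,2,4,6}
'b' @ 2: {3,5,7,8,10}
'c' @ 3: {}  — state set empty
rest 'cc' ignored (set empty)
final: {}; accept 9 not in set

Answer: REJECT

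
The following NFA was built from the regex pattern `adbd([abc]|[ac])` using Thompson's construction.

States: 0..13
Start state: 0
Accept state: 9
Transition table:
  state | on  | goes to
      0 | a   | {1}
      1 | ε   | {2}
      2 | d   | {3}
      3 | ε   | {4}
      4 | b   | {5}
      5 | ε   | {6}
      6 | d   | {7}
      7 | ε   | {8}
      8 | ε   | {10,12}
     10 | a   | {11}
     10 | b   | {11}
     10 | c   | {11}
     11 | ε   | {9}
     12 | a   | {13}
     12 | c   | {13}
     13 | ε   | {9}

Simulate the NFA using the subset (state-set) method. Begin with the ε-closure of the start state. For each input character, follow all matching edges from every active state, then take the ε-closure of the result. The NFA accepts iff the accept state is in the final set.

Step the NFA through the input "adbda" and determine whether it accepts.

Answer: ACCEPT

Trace:
S₀ = ε-closure({0}) = {0}
'a' @ 1: {1,2}
'd' @ 2: {3,4}
'b' @ 3: {5,6}
'd' @ 4: {7,8,10,12}
'a' @ 5: {9,11,13}  [accepting]
end set {9,11,13} — state 9 in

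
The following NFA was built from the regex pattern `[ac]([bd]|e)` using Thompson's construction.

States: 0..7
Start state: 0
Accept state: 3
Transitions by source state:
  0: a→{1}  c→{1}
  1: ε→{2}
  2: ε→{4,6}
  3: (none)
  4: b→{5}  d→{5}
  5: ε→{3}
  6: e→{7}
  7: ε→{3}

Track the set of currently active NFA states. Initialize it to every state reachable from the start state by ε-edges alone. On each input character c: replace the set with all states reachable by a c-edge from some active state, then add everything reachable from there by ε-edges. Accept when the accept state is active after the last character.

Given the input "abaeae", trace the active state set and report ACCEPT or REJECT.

Answer: REJECT

Derivation:
initial (ε-close {0}): {0}
'a' @ 1: {1,2,4,6}
'b' @ 2: {3,5}  ✓accept
'a' @ 3: {}  — state set empty
rest 'eae' ignored (set empty)
final: {}; accept 3 not in set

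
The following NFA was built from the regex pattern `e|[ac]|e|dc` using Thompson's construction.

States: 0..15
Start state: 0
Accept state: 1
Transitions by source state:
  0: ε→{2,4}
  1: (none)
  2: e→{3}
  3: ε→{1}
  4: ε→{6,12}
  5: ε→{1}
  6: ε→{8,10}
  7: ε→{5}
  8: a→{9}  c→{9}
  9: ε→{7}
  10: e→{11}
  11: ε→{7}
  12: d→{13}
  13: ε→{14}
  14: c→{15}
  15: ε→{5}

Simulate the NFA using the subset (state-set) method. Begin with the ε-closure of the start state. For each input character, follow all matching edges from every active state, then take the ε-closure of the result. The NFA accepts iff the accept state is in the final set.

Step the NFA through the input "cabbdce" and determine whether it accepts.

S₀ = ε-closure({0}) = {0,2,4,6,8,10,12}
'c' @ 1: {1,5,7,9}  [accepting]
'a' @ 2: {}  — dead — no transitions
rest 'bbdce' ignored (set empty)
after full input: {}  (accept=1 not in)

Answer: REJECT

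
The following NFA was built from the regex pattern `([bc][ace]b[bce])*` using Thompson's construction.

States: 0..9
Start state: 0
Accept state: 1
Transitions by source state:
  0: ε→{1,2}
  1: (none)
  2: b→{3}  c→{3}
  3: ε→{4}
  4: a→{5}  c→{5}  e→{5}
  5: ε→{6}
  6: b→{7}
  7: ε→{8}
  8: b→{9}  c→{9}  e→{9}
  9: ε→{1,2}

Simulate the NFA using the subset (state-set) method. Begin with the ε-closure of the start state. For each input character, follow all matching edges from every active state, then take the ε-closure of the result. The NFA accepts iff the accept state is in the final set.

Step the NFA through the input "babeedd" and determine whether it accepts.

Answer: REJECT

Steps:
S₀ = ε-closure({0}) = {0,1,2}
'b' @ 1: {3,4}
'a' @ 2: {5,6}
'b' @ 3: {7,8}
'e' @ 4: {1,2,9}  [accepting]
'e' @ 5: {}  — dead — no transitions
rest 'dd' ignored (set empty)
final: {}; accept 1 not in set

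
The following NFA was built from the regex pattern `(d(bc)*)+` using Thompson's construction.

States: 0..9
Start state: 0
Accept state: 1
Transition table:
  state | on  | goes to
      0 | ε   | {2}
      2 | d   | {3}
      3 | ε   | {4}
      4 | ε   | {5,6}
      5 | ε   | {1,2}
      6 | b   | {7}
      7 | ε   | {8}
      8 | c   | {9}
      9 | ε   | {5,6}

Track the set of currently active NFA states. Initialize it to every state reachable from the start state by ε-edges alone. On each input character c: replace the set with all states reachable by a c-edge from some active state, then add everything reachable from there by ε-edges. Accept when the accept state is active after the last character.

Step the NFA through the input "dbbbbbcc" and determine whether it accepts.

Answer: REJECT

Derivation:
S₀ = ε-closure({0}) = {0,2}
'd' @ 1: {1,2,3,4,5,6}  (accept∈set)
'b' @ 2: {7,8}
'b' @ 3: {}  — state set empty
rest 'bbbcc' ignored (set empty)
end set {} — state 1 not in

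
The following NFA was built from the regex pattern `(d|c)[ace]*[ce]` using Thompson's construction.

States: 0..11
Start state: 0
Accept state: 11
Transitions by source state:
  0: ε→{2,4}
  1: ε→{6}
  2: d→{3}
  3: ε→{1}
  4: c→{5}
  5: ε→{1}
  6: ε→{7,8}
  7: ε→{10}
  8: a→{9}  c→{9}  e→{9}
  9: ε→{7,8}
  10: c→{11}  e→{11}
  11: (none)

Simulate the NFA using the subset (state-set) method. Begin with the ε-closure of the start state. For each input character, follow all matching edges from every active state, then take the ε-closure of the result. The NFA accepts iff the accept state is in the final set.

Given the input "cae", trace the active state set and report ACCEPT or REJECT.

initial (ε-close {0}): {0,2,4}
'c' @ 1: {1,5,6,7,8,10}
'a' @ 2: {7,8,9,10}
'e' @ 3: {7,8,9,10,11}  [accepting]
after full input: {7,8,9,10,11}  (accept=11 in)

Answer: ACCEPT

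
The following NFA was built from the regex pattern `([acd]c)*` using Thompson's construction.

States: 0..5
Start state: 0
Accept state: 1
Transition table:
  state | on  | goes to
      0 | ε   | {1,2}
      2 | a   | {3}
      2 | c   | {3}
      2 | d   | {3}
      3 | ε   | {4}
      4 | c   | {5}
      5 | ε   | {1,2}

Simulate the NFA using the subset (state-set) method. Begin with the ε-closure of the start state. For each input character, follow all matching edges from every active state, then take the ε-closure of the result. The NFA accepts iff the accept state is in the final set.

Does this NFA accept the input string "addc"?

S₀ = ε-closure({0}) = {0,1,2}
'a' @ 1: {3,4}
'd' @ 2: {}  — dead — no transitions
rest 'dc' ignored (set empty)
after full input: {}  (accept=1 not in)

Answer: REJECT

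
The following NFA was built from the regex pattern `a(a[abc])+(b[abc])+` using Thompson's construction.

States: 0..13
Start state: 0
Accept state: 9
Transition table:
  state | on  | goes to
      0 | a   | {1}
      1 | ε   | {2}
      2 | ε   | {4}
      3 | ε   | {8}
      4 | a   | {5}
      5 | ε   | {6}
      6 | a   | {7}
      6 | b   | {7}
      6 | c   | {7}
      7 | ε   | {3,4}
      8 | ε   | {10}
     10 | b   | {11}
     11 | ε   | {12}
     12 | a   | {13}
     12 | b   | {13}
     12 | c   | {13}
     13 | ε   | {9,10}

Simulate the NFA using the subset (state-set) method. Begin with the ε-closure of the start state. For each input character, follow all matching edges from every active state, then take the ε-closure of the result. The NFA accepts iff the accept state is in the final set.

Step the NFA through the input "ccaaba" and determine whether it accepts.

Answer: REJECT

Derivation:
initial (ε-close {0}): {0}
'c' @ 1: {}  — no active states
rest 'caaba' ignored (set empty)
end set {} — state 9 not in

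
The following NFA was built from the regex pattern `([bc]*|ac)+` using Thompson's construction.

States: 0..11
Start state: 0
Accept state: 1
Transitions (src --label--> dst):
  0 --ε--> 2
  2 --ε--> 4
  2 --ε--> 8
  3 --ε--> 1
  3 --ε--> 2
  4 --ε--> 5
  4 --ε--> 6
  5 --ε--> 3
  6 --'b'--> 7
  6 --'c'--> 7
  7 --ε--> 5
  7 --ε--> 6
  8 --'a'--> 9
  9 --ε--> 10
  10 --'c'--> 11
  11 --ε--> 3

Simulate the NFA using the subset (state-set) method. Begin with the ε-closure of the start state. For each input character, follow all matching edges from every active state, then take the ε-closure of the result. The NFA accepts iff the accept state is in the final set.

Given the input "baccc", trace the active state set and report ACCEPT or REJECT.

start: ε-closure({0}) = {0,1,2,3,4,5,6,8}
'b' @ 1: {1,2,3,4,5,6,7,8}  (accept∈set)
'a' @ 2: {9,10}
'c' @ 3: {1,2,3,4,5,6,8,11}  (accept∈set)
'c' @ 4: {1,2,3,4,5,6,7,8}  (accept∈set)
'c' @ 5: {1,2,3,4,5,6,7,8}  (accept∈set)
final: {1,2,3,4,5,6,7,8}; accept 1 in set

Answer: ACCEPT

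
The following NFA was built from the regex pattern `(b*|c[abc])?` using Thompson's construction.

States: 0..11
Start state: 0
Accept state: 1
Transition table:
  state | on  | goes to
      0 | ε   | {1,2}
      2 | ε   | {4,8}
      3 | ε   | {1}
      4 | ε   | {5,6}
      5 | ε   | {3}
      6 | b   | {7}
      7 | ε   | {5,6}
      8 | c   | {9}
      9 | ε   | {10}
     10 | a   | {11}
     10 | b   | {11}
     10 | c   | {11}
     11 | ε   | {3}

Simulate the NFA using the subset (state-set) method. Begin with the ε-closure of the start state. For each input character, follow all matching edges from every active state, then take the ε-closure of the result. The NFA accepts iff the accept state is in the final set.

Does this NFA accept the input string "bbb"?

start: ε-closure({0}) = {0,1,2,3,4,5,6,8}
'b' @ 1: {1,3,5,6,7}  [accepting]
'b' @ 2: {1,3,5,6,7}  [accepting]
'b' @ 3: {1,3,5,6,7}  [accepting]
final: {1,3,5,6,7}; accept 1 in set

Answer: ACCEPT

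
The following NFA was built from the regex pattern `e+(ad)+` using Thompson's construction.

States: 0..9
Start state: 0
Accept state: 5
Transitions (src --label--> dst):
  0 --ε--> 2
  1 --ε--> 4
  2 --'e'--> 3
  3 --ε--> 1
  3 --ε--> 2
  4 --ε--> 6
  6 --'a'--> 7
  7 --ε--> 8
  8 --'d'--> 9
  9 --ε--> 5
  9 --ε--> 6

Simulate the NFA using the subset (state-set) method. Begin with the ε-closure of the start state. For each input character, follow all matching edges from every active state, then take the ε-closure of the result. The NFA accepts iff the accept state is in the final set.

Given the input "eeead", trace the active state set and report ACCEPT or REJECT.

Answer: ACCEPT

Steps:
S₀ = ε-closure({0}) = {0,2}
'e' @ 1: {1,2,3,4,6}
'e' @ 2: {1,2,3,4,6}
'e' @ 3: {1,2,3,4,6}
'a' @ 4: {7,8}
'd' @ 5: {5,6,9}  ✓accept
after full input: {5,6,9}  (accept=5 in)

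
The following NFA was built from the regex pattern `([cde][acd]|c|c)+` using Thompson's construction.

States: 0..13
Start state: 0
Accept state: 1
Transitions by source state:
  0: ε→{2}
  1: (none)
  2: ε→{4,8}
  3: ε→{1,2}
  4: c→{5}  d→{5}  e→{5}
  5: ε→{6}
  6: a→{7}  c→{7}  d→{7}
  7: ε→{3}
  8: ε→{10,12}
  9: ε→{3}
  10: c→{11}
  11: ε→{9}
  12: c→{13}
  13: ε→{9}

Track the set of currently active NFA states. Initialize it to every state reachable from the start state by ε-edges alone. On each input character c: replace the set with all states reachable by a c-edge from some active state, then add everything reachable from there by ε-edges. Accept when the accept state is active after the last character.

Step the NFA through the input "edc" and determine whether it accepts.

Answer: ACCEPT

Derivation:
start: ε-closure({0}) = {0,2,4,8,10,12}
'e' @ 1: {5,6}
'd' @ 2: {1,2,3,4,7,8,10,12}  (accept∈set)
'c' @ 3: {1,2,3,4,5,6,8,9,10,11,12,13}  (accept∈set)
after full input: {1,2,3,4,5,6,8,9,10,11,12,13}  (accept=1 in)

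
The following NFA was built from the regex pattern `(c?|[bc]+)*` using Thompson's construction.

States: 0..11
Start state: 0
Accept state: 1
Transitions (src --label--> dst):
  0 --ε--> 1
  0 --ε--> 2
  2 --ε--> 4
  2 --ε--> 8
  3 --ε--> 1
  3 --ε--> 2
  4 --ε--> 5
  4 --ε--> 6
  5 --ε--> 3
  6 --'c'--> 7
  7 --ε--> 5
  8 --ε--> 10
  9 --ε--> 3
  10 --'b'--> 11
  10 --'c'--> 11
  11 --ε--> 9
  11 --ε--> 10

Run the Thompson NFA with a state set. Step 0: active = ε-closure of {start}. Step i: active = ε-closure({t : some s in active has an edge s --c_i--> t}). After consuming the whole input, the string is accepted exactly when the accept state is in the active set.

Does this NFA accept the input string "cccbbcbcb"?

start: ε-closure({0}) = {0,1,2,3,4,5,6,8,10}
'c' @ 1: {1,2,3,4,5,6,7,8,9,10,11}  [accepting]
'c' @ 2: {1,2,3,4,5,6,7,8,9,10,11}  [accepting]
'c' @ 3: {1,2,3,4,5,6,7,8,9,10,11}  [accepting]
'b' @ 4: {1,2,3,4,5,6,8,9,10,11}  [accepting]
'b' @ 5: {1,2,3,4,5,6,8,9,10,11}  [accepting]
'c' @ 6: {1,2,3,4,5,6,7,8,9,10,11}  [accepting]
'b' @ 7: {1,2,3,4,5,6,8,9,10,11}  [accepting]
'c' @ 8: {1,2,3,4,5,6,7,8,9,10,11}  [accepting]
'b' @ 9: {1,2,3,4,5,6,8,9,10,11}  [accepting]
end set {1,2,3,4,5,6,8,9,10,11} — state 1 in

Answer: ACCEPT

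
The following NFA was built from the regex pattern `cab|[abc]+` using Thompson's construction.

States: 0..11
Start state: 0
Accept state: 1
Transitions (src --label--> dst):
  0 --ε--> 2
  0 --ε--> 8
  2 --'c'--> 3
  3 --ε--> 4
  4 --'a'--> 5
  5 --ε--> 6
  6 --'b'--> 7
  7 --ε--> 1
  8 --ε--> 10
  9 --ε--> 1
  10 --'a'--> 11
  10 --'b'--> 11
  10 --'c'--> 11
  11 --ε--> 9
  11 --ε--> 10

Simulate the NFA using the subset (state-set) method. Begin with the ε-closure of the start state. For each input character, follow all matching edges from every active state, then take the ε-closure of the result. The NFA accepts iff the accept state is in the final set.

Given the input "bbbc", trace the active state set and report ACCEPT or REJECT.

start: ε-closure({0}) = {0,2,8,10}
'b' @ 1: {1,9,10,11}  ✓accept
'b' @ 2: {1,9,10,11}  ✓accept
'b' @ 3: {1,9,10,11}  ✓accept
'c' @ 4: {1,9,10,11}  ✓accept
final: {1,9,10,11}; accept 1 in set

Answer: ACCEPT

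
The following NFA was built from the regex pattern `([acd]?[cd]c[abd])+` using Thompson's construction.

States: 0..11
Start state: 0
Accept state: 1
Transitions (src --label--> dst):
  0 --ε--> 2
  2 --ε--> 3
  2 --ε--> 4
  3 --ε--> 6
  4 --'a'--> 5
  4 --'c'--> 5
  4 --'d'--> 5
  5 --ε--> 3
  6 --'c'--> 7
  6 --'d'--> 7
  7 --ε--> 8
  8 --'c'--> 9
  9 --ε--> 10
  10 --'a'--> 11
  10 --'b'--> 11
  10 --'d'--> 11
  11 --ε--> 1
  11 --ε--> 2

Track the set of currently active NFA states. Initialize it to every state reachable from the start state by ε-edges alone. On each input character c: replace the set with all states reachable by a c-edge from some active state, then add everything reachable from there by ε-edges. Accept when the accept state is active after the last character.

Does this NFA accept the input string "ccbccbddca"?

initial (ε-close {0}): {0,2,3,4,6}
'c' @ 1: {3,5,6,7,8}
'c' @ 2: {7,8,9,10}
'b' @ 3: {1,2,3,4,6,11}  ✓accept
'c' @ 4: {3,5,6,7,8}
'c' @ 5: {7,8,9,10}
'b' @ 6: {1,2,3,4,6,11}  ✓accept
'd' @ 7: {3,5,6,7,8}
'd' @ 8: {7,8}
'c' @ 9: {9,10}
'a' @ 10: {1,2,3,4,6,11}  ✓accept
end set {1,2,3,4,6,11} — state 1 in

Answer: ACCEPT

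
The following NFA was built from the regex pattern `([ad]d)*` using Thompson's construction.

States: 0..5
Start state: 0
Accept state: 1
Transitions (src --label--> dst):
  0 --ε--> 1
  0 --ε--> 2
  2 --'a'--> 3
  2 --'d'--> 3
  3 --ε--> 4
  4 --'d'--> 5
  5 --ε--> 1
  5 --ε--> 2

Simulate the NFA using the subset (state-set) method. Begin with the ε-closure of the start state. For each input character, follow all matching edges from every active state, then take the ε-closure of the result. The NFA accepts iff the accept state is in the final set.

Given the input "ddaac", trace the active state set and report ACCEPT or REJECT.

Answer: REJECT

Steps:
start: ε-closure({0}) = {0,1,2}
'd' @ 1: {3,4}
'd' @ 2: {1,2,5}  [accepting]
'a' @ 3: {3,4}
'a' @ 4: {}  — state set empty
rest 'c' ignored (set empty)
after full input: {}  (accept=1 not in)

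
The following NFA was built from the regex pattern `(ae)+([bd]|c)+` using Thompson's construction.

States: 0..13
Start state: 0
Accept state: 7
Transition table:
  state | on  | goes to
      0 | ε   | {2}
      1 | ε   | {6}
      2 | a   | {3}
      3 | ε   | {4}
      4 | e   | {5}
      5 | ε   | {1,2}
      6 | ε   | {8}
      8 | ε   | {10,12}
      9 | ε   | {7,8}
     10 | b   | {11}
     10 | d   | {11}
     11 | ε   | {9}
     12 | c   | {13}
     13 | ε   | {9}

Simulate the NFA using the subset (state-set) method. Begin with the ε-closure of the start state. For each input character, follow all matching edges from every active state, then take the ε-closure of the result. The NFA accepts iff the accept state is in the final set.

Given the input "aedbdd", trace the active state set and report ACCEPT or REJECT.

S₀ = ε-closure({0}) = {0,2}
'a' @ 1: {3,4}
'e' @ 2: {1,2,5,6,8,10,12}
'd' @ 3: {7,8,9,10,11,12}  ✓accept
'b' @ 4: {7,8,9,10,11,12}  ✓accept
'd' @ 5: {7,8,9,10,11,12}  ✓accept
'd' @ 6: {7,8,9,10,11,12}  ✓accept
final: {7,8,9,10,11,12}; accept 7 in set

Answer: ACCEPT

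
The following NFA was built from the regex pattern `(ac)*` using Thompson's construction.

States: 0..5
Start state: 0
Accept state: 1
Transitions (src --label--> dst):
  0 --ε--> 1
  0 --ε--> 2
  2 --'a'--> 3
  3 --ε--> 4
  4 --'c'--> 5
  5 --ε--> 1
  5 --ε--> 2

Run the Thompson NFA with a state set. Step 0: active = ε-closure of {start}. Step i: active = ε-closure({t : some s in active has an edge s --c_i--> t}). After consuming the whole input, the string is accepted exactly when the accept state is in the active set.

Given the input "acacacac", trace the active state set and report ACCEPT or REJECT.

start: ε-closure({0}) = {0,1,2}
'a' @ 1: {3,4}
'c' @ 2: {1,2,5}  ✓accept
'a' @ 3: {3,4}
'c' @ 4: {1,2,5}  ✓accept
'a' @ 5: {3,4}
'c' @ 6: {1,2,5}  ✓accept
'a' @ 7: {3,4}
'c' @ 8: {1,2,5}  ✓accept
final: {1,2,5}; accept 1 in set

Answer: ACCEPT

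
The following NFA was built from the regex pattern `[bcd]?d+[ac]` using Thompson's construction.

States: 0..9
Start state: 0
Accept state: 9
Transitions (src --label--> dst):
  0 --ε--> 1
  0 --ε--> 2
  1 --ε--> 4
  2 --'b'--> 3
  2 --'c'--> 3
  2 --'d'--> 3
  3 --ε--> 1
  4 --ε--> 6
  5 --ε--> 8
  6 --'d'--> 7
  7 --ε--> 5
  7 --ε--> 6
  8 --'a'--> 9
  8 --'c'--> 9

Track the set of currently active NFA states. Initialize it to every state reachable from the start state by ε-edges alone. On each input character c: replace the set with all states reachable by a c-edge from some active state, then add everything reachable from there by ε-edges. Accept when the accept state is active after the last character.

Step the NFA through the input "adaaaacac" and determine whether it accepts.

start: ε-closure({0}) = {0,1,2,4,6}
'a' @ 1: {}  — dead — no transitions
rest 'daaaacac' ignored (set empty)
end set {} — state 9 not in

Answer: REJECT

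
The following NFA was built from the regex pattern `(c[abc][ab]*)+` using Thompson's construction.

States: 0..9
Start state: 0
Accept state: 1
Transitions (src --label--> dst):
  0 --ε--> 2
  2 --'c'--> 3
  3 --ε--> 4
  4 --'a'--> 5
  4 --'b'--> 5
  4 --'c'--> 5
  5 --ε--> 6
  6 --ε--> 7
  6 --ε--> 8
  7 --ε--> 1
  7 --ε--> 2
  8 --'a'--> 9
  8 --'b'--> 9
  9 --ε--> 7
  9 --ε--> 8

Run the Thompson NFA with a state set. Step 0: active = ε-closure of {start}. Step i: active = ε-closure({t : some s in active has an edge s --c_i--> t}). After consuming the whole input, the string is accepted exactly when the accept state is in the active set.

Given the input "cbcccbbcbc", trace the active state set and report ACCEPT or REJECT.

initial (ε-close {0}): {0,2}
'c' @ 1: {3,4}
'b' @ 2: {1,2,5,6,7,8}  ✓accept
'c' @ 3: {3,4}
'c' @ 4: {1,2,5,6,7,8}  ✓accept
'c' @ 5: {3,4}
'b' @ 6: {1,2,5,6,7,8}  ✓accept
'b' @ 7: {1,2,7,8,9}  ✓accept
'c' @ 8: {3,4}
'b' @ 9: {1,2,5,6,7,8}  ✓accept
'c' @ 10: {3,4}
after full input: {3,4}  (accept=1 not in)

Answer: REJECT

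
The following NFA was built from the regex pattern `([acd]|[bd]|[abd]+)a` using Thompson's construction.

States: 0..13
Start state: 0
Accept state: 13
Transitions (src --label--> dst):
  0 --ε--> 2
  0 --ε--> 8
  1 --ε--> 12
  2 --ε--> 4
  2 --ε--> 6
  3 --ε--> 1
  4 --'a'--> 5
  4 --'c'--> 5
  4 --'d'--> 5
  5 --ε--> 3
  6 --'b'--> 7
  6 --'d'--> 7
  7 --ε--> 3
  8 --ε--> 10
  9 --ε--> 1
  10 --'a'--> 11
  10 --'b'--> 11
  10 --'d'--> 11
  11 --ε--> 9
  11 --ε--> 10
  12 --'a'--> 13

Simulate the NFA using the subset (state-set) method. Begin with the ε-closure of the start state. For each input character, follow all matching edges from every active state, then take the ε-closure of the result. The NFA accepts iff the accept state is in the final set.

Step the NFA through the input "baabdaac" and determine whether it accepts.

S₀ = ε-closure({0}) = {0,2,4,6,8,10}
'b' @ 1: {1,3,7,9,10,11,12}
'a' @ 2: {1,9,10,11,12,13}  [accepting]
'a' @ 3: {1,9,10,11,12,13}  [accepting]
'b' @ 4: {1,9,10,11,12}
'd' @ 5: {1,9,10,11,12}
'a' @ 6: {1,9,10,11,12,13}  [accepting]
'a' @ 7: {1,9,10,11,12,13}  [accepting]
'c' @ 8: {}  — no active states
after full input: {}  (accept=13 not in)

Answer: REJECT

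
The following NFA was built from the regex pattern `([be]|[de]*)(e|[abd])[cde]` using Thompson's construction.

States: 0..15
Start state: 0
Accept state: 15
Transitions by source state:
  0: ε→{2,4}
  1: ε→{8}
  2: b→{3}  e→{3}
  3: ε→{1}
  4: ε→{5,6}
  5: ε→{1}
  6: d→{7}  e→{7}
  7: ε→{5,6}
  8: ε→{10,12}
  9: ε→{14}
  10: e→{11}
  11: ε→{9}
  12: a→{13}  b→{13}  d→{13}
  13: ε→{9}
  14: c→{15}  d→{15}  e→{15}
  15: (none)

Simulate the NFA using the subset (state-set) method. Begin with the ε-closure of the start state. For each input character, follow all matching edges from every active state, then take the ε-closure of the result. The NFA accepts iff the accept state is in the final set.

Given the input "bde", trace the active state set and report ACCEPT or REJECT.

S₀ = ε-closure({0}) = {0,1,2,4,5,6,8,10,12}
'b' @ 1: {1,3,8,9,10,12,13,14}
'd' @ 2: {9,13,14,15}  (accept∈set)
'e' @ 3: {15}  (accept∈set)
final: {15}; accept 15 in set

Answer: ACCEPT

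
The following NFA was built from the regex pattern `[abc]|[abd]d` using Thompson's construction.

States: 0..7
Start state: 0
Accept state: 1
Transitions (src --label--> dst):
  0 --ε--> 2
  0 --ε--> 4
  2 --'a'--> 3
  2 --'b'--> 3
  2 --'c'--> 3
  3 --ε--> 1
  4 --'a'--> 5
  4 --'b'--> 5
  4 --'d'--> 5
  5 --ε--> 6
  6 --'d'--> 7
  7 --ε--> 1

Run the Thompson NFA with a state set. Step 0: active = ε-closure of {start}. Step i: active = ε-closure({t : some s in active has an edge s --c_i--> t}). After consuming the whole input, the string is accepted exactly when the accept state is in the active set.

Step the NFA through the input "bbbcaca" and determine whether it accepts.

initial (ε-close {0}): {0,2,4}
'b' @ 1: {1,3,5,6}  (accept∈set)
'b' @ 2: {}  — state set empty
rest 'bcaca' ignored (set empty)
final: {}; accept 1 not in set

Answer: REJECT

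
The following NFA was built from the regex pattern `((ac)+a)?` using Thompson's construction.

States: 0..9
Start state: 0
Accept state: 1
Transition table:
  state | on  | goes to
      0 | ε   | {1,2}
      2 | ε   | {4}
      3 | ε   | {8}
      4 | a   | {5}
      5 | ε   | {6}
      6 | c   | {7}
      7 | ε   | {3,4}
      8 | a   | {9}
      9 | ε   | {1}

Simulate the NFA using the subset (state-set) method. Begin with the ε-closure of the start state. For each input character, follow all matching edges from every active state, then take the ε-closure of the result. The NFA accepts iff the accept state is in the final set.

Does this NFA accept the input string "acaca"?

S₀ = ε-closure({0}) = {0,1,2,4}
'a' @ 1: {5,6}
'c' @ 2: {3,4,7,8}
'a' @ 3: {1,5,6,9}  (accept∈set)
'c' @ 4: {3,4,7,8}
'a' @ 5: {1,5,6,9}  (accept∈set)
final: {1,5,6,9}; accept 1 in set

Answer: ACCEPT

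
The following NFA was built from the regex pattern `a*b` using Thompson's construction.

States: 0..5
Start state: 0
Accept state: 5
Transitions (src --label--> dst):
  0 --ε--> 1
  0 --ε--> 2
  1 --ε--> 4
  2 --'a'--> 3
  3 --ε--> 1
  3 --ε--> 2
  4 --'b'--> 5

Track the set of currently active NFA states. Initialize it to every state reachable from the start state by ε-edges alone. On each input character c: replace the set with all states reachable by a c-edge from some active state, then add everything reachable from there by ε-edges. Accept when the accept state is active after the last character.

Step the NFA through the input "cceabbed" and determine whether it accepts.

Answer: REJECT

Derivation:
initial (ε-close {0}): {0,1,2,4}
'c' @ 1: {}  — state set empty
rest 'ceabbed' ignored (set empty)
final: {}; accept 5 not in set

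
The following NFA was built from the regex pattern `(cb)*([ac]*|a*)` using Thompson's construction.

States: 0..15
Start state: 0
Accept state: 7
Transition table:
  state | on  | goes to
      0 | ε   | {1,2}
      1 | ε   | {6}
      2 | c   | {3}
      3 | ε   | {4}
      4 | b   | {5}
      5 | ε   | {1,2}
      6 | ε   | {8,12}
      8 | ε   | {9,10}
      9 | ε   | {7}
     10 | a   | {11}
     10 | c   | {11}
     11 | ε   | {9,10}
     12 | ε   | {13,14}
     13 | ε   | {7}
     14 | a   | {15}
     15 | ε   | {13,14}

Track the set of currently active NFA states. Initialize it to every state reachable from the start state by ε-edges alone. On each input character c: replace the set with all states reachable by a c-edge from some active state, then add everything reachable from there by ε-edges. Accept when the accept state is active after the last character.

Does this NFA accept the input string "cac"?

Answer: ACCEPT

Trace:
initial (ε-close {0}): {0,1,2,6,7,8,9,10,12,13,14}
'c' @ 1: {3,4,7,9,10,11}  ✓accept
'a' @ 2: {7,9,10,11}  ✓accept
'c' @ 3: {7,9,10,11}  ✓accept
final: {7,9,10,11}; accept 7 in set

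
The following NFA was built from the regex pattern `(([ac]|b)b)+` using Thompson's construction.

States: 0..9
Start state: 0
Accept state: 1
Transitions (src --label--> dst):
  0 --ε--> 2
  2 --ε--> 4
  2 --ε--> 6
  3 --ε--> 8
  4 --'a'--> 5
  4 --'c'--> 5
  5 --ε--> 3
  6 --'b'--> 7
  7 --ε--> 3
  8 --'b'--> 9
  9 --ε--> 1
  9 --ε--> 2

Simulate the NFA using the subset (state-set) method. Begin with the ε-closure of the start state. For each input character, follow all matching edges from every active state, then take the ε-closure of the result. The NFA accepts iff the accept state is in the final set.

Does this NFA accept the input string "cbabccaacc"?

S₀ = ε-closure({0}) = {0,2,4,6}
'c' @ 1: {3,5,8}
'b' @ 2: {1,2,4,6,9}  [accepting]
'a' @ 3: {3,5,8}
'b' @ 4: {1,2,4,6,9}  [accepting]
'c' @ 5: {3,5,8}
'c' @ 6: {}  — no active states
rest 'aacc' ignored (set empty)
after full input: {}  (accept=1 not in)

Answer: REJECT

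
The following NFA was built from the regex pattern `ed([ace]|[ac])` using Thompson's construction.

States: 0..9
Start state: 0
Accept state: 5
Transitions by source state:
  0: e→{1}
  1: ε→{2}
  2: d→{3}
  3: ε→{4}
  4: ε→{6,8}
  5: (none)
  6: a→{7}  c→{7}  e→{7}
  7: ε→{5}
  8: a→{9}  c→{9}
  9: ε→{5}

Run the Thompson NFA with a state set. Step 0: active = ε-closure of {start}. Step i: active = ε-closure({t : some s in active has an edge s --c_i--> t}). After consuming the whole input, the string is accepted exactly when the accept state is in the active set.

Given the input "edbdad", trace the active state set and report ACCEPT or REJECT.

Answer: REJECT

Derivation:
start: ε-closure({0}) = {0}
'e' @ 1: {1,2}
'd' @ 2: {3,4,6,8}
'b' @ 3: {}  — state set empty
rest 'dad' ignored (set empty)
after full input: {}  (accept=5 not in)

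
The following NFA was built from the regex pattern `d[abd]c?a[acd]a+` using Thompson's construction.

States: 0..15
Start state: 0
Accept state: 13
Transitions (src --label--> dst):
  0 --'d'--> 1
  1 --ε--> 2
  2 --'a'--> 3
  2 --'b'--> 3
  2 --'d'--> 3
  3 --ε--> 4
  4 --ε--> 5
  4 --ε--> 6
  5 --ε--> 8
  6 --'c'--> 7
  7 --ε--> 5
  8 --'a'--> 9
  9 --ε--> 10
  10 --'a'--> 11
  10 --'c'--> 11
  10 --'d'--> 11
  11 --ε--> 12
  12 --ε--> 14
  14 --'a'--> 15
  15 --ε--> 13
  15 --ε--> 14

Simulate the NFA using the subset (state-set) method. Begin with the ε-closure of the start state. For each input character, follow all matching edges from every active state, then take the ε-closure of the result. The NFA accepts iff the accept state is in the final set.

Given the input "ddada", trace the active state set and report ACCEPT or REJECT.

start: ε-closure({0}) = {0}
'd' @ 1: {1,2}
'd' @ 2: {3,4,5,6,8}
'a' @ 3: {9,10}
'd' @ 4: {11,12,14}
'a' @ 5: {13,14,15}  [accepting]
final: {13,14,15}; accept 13 in set

Answer: ACCEPT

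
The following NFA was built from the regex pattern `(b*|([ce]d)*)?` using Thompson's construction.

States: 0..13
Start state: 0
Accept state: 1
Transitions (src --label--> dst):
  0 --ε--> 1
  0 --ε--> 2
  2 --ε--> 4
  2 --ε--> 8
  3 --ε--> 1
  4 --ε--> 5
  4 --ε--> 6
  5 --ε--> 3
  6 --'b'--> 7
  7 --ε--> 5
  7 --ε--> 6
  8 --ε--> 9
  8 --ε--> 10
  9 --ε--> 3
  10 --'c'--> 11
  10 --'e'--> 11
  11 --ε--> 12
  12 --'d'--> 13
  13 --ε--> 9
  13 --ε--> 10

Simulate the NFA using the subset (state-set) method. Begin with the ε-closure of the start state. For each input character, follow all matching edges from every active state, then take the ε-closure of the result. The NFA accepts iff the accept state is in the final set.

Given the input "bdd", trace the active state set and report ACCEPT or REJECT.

Answer: REJECT

Steps:
initial (ε-close {0}): {0,1,2,3,4,5,6,8,9,10}
'b' @ 1: {1,3,5,6,7}  [accepting]
'd' @ 2: {}  — state set empty
rest 'd' ignored (set empty)
end set {} — state 1 not in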